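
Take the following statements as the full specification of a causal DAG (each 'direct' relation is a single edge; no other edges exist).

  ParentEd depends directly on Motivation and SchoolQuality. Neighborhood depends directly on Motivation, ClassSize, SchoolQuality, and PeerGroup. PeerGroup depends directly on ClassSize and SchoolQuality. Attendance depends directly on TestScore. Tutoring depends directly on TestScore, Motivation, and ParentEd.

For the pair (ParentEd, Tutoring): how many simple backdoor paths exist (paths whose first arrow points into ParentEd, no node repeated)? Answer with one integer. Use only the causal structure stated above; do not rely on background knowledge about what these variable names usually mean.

A backdoor path from ParentEd to Tutoring is any simple undirected path whose first edge points into ParentEd (i.e. leaves ParentEd via a parent).
Parents of ParentEd: {Motivation, SchoolQuality}.
Enumerating:
  P1: ParentEd <- Motivation -> Tutoring
  P2: ParentEd <- SchoolQuality -> PeerGroup <- ClassSize -> Neighborhood <- Motivation -> Tutoring
  P3: ParentEd <- SchoolQuality -> PeerGroup -> Neighborhood <- Motivation -> Tutoring
  P4: ParentEd <- SchoolQuality -> Neighborhood <- Motivation -> Tutoring
That exhausts the simple backdoor paths. Count: 4.

4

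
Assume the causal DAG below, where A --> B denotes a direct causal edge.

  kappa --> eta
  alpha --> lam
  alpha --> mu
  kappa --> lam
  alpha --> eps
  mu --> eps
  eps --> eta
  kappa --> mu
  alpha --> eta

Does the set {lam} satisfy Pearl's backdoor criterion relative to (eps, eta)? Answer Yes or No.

No

Backdoor paths from eps to eta (paths whose first edge points into eps):
  P1: eps <- alpha -> lam <- kappa -> eta
  P2: eps <- alpha -> mu <- kappa -> eta
  P3: eps <- alpha -> eta
  P4: eps <- mu <- kappa -> lam <- alpha -> eta
  P5: eps <- mu <- kappa -> eta
  P6: eps <- mu <- alpha -> lam <- kappa -> eta
  P7: eps <- mu <- alpha -> eta
Condition 1 (no descendant of eps in the set): holds — descendants of eps are {eta}; none are in {lam}.
Condition 2 (every backdoor path blocked by {lam}):
  P1: open — collider(s) lam are conditioned on (or have a conditioned descendant) and no non-collider on the path is in the set.
  P2: blocked at collider mu (neither it nor any descendant is in the conditioning set).
  P3: open — no interior node is in the conditioning set.
  P4: open — collider(s) lam are conditioned on (or have a conditioned descendant) and no non-collider on the path is in the set.
  P5: open — no interior node is in the conditioning set.
  P6: open — collider(s) lam are conditioned on (or have a conditioned descendant) and no non-collider on the path is in the set.
  P7: open — no interior node is in the conditioning set.
{lam} does not satisfy the backdoor criterion.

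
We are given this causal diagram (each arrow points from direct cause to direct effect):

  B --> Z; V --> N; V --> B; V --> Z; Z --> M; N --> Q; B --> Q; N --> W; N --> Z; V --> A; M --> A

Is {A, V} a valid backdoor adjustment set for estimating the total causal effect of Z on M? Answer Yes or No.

Backdoor paths from Z to M (paths whose first edge points into Z):
  P1: Z <- V -> A <- M
  P2: Z <- N <- V -> A <- M
  P3: Z <- N -> Q <- B <- V -> A <- M
  P4: Z <- B <- V -> A <- M
  P5: Z <- B -> Q <- N <- V -> A <- M
Condition 1 (no descendant of Z in the set): FAILS — A is a descendant of Z.
Condition 2 (every backdoor path blocked by {A, V}):
  P1: blocked at fork node V ∈ conditioning set.
  P2: blocked at fork node V ∈ conditioning set.
  P3: blocked at collider Q (neither it nor any descendant is in the conditioning set).
  P4: blocked at fork node V ∈ conditioning set.
  P5: blocked at collider Q (neither it nor any descendant is in the conditioning set).
{A, V} does not satisfy the backdoor criterion.

No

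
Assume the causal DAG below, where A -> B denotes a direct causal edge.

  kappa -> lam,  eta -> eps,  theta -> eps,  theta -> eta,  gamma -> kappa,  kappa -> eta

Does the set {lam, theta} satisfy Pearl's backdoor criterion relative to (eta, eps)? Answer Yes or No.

Backdoor paths from eta to eps (paths whose first edge points into eta):
  P1: eta <- theta -> eps
Condition 1 (no descendant of eta in the set): holds — descendants of eta are {eps}; none are in {lam, theta}.
Condition 2 (every backdoor path blocked by {lam, theta}):
  P1: blocked at fork node theta ∈ conditioning set.
{lam, theta} satisfies the backdoor criterion.

Yes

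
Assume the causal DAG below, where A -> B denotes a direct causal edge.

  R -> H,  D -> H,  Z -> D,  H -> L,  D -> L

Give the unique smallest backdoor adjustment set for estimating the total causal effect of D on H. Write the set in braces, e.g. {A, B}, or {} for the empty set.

Variables eligible for adjustment (non-descendants of D, excluding D and H): {R, Z}.
Backdoor paths from D to H:
  (none)
With no backdoor paths the empty set already satisfies the criterion, and it is trivially minimal.

{}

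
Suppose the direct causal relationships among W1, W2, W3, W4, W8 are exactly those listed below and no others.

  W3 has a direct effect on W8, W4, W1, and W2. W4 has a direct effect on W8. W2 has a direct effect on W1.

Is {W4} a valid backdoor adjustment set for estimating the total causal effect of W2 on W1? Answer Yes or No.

Backdoor paths from W2 to W1 (paths whose first edge points into W2):
  P1: W2 <- W3 -> W1
Condition 1 (no descendant of W2 in the set): holds — descendants of W2 are {W1}; none are in {W4}.
Condition 2 (every backdoor path blocked by {W4}):
  P1: open — no interior node is in the conditioning set.
{W4} does not satisfy the backdoor criterion.

No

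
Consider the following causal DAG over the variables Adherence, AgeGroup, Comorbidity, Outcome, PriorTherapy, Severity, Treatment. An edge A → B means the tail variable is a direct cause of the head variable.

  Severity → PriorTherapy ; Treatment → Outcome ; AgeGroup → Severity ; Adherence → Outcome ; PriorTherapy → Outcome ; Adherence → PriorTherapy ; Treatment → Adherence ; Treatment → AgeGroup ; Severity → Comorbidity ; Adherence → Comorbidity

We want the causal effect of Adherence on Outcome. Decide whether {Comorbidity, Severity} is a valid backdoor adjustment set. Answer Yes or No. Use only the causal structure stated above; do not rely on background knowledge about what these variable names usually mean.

No

Backdoor paths from Adherence to Outcome (paths whose first edge points into Adherence):
  P1: Adherence <- Treatment -> AgeGroup -> Severity -> PriorTherapy -> Outcome
  P2: Adherence <- Treatment -> Outcome
Condition 1 (no descendant of Adherence in the set): FAILS — Comorbidity is a descendant of Adherence.
Condition 2 (every backdoor path blocked by {Comorbidity, Severity}):
  P1: blocked at chain node Severity ∈ conditioning set.
  P2: open — no interior node is in the conditioning set.
{Comorbidity, Severity} does not satisfy the backdoor criterion.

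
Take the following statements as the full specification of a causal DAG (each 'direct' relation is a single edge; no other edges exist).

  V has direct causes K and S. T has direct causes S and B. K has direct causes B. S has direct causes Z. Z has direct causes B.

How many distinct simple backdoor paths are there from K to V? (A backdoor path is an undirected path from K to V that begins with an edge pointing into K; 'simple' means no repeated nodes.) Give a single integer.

A backdoor path from K to V is any simple undirected path whose first edge points into K (i.e. leaves K via a parent).
Parents of K: {B}.
Enumerating:
  P1: K <- B -> Z -> S -> V
  P2: K <- B -> T <- S -> V
That exhausts the simple backdoor paths. Count: 2.

2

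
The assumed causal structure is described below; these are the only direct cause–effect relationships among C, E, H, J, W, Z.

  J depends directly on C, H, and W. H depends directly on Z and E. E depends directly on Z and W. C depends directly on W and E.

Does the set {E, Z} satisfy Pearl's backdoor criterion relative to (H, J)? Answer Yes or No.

Yes

Backdoor paths from H to J (paths whose first edge points into H):
  P1: H <- Z -> E <- W -> C -> J
  P2: H <- Z -> E <- W -> J
  P3: H <- Z -> E -> C <- W -> J
  P4: H <- Z -> E -> C -> J
  P5: H <- E <- W -> C -> J
  P6: H <- E <- W -> J
  P7: H <- E -> C <- W -> J
  P8: H <- E -> C -> J
Condition 1 (no descendant of H in the set): holds — descendants of H are {J}; none are in {E, Z}.
Condition 2 (every backdoor path blocked by {E, Z}):
  P1: blocked at fork node Z ∈ conditioning set.
  P2: blocked at fork node Z ∈ conditioning set.
  P3: blocked at fork node Z ∈ conditioning set.
  P4: blocked at fork node Z ∈ conditioning set.
  P5: blocked at chain node E ∈ conditioning set.
  P6: blocked at chain node E ∈ conditioning set.
  P7: blocked at fork node E ∈ conditioning set.
  P8: blocked at fork node E ∈ conditioning set.
{E, Z} satisfies the backdoor criterion.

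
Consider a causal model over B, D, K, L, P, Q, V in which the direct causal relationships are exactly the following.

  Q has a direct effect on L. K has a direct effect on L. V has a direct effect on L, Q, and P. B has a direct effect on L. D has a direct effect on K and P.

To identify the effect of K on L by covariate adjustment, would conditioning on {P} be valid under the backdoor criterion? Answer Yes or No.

Backdoor paths from K to L (paths whose first edge points into K):
  P1: K <- D -> P <- V -> Q -> L
  P2: K <- D -> P <- V -> L
Condition 1 (no descendant of K in the set): holds — descendants of K are {L}; none are in {P}.
Condition 2 (every backdoor path blocked by {P}):
  P1: open — collider(s) P are conditioned on (or have a conditioned descendant) and no non-collider on the path is in the set.
  P2: open — collider(s) P are conditioned on (or have a conditioned descendant) and no non-collider on the path is in the set.
{P} does not satisfy the backdoor criterion.

No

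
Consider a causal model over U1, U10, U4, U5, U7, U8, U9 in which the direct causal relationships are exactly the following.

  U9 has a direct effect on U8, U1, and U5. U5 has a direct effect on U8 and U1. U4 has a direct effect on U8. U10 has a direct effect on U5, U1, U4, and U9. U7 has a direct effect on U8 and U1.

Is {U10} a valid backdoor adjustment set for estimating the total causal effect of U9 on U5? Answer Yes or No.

Yes

Backdoor paths from U9 to U5 (paths whose first edge points into U9):
  P1: U9 <- U10 -> U4 -> U8 <- U5
  P2: U9 <- U10 -> U4 -> U8 <- U7 -> U1 <- U5
  P3: U9 <- U10 -> U5
  P4: U9 <- U10 -> U1 <- U5
  P5: U9 <- U10 -> U1 <- U7 -> U8 <- U5
Condition 1 (no descendant of U9 in the set): holds — descendants of U9 are {U1, U5, U8}; none are in {U10}.
Condition 2 (every backdoor path blocked by {U10}):
  P1: blocked at fork node U10 ∈ conditioning set.
  P2: blocked at fork node U10 ∈ conditioning set.
  P3: blocked at fork node U10 ∈ conditioning set.
  P4: blocked at fork node U10 ∈ conditioning set.
  P5: blocked at fork node U10 ∈ conditioning set.
{U10} satisfies the backdoor criterion.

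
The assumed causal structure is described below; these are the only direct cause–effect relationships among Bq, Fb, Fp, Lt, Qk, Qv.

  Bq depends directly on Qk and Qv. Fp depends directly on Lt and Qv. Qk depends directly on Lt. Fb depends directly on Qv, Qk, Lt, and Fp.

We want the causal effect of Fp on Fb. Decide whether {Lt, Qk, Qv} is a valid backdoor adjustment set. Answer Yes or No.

Yes

Backdoor paths from Fp to Fb (paths whose first edge points into Fp):
  P1: Fp <- Lt -> Qk -> Bq <- Qv -> Fb
  P2: Fp <- Lt -> Qk -> Fb
  P3: Fp <- Lt -> Fb
  P4: Fp <- Qv -> Bq <- Qk <- Lt -> Fb
  P5: Fp <- Qv -> Bq <- Qk -> Fb
  P6: Fp <- Qv -> Fb
Condition 1 (no descendant of Fp in the set): holds — descendants of Fp are {Fb}; none are in {Lt, Qk, Qv}.
Condition 2 (every backdoor path blocked by {Lt, Qk, Qv}):
  P1: blocked at fork node Lt ∈ conditioning set.
  P2: blocked at fork node Lt ∈ conditioning set.
  P3: blocked at fork node Lt ∈ conditioning set.
  P4: blocked at fork node Qv ∈ conditioning set.
  P5: blocked at fork node Qv ∈ conditioning set.
  P6: blocked at fork node Qv ∈ conditioning set.
{Lt, Qk, Qv} satisfies the backdoor criterion.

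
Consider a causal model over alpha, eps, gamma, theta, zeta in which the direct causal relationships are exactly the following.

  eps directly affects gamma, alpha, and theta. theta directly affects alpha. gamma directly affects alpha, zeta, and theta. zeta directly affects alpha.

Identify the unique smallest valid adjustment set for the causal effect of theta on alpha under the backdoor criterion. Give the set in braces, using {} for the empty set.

Variables eligible for adjustment (non-descendants of theta, excluding theta and alpha): {eps, gamma, zeta}.
Backdoor paths from theta to alpha:
  P1: theta <- eps -> gamma -> zeta -> alpha
  P2: theta <- eps -> gamma -> alpha
  P3: theta <- eps -> alpha
  P4: theta <- gamma <- eps -> alpha
  P5: theta <- gamma -> zeta -> alpha
  P6: theta <- gamma -> alpha
The empty set is not sufficient: P1 (theta <- eps -> gamma -> zeta -> alpha) has no collider blocking it and no conditioned non-collider, so it is open.
Try {eps, gamma}:
  P1: blocked at fork node eps ∈ conditioning set.
  P2: blocked at fork node eps ∈ conditioning set.
  P3: blocked at fork node eps ∈ conditioning set.
  P4: blocked at chain node gamma ∈ conditioning set.
  P5: blocked at fork node gamma ∈ conditioning set.
  P6: blocked at fork node gamma ∈ conditioning set.
{eps, gamma} contains no descendant of theta and blocks every backdoor path.
Every element of {eps, gamma} is needed (dropping eps leaves P3 open; dropping gamma leaves P5 open), so no proper subset is valid.
Among all size-2 subsets of the eligible variables, only {eps, gamma} blocks every backdoor path, so it is the unique smallest valid adjustment set.

{eps, gamma}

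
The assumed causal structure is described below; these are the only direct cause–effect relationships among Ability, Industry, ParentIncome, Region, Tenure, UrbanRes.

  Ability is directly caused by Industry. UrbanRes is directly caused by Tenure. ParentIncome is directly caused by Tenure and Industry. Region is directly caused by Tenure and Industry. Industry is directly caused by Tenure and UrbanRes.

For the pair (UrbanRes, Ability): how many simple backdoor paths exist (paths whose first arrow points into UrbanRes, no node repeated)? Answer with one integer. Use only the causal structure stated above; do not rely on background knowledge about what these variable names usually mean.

3

A backdoor path from UrbanRes to Ability is any simple undirected path whose first edge points into UrbanRes (i.e. leaves UrbanRes via a parent).
Parents of UrbanRes: {Tenure}.
Enumerating:
  P1: UrbanRes <- Tenure -> Industry -> Ability
  P2: UrbanRes <- Tenure -> ParentIncome <- Industry -> Ability
  P3: UrbanRes <- Tenure -> Region <- Industry -> Ability
That exhausts the simple backdoor paths. Count: 3.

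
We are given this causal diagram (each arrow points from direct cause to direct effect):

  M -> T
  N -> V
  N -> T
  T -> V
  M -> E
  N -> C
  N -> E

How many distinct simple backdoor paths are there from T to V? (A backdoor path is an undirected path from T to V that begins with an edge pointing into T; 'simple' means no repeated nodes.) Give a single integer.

A backdoor path from T to V is any simple undirected path whose first edge points into T (i.e. leaves T via a parent).
Parents of T: {M, N}.
Enumerating:
  P1: T <- N -> V
  P2: T <- M -> E <- N -> V
That exhausts the simple backdoor paths. Count: 2.

2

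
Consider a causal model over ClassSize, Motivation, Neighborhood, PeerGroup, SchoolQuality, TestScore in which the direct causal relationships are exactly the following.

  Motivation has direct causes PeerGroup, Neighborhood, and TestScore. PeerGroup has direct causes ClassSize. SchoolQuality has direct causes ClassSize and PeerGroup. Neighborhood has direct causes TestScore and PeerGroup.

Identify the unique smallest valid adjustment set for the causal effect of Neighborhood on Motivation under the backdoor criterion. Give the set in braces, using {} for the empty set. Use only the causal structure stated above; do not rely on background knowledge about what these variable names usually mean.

{PeerGroup, TestScore}

Variables eligible for adjustment (non-descendants of Neighborhood, excluding Neighborhood and Motivation): {ClassSize, PeerGroup, SchoolQuality, TestScore}.
Backdoor paths from Neighborhood to Motivation:
  P1: Neighborhood <- PeerGroup -> Motivation
  P2: Neighborhood <- TestScore -> Motivation
The empty set is not sufficient: P1 (Neighborhood <- PeerGroup -> Motivation) has no collider blocking it and no conditioned non-collider, so it is open.
Try {PeerGroup, TestScore}:
  P1: blocked at fork node PeerGroup ∈ conditioning set.
  P2: blocked at fork node TestScore ∈ conditioning set.
{PeerGroup, TestScore} contains no descendant of Neighborhood and blocks every backdoor path.
Every element of {PeerGroup, TestScore} is needed (dropping PeerGroup leaves P1 open; dropping TestScore leaves P2 open), so no proper subset is valid.
Among all size-2 subsets of the eligible variables, only {PeerGroup, TestScore} blocks every backdoor path, so it is the unique smallest valid adjustment set.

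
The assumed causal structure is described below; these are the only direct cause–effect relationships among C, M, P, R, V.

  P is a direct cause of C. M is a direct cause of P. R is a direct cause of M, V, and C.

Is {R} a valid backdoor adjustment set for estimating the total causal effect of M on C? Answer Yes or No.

Backdoor paths from M to C (paths whose first edge points into M):
  P1: M <- R -> C
Condition 1 (no descendant of M in the set): holds — descendants of M are {C, P}; none are in {R}.
Condition 2 (every backdoor path blocked by {R}):
  P1: blocked at fork node R ∈ conditioning set.
{R} satisfies the backdoor criterion.

Yes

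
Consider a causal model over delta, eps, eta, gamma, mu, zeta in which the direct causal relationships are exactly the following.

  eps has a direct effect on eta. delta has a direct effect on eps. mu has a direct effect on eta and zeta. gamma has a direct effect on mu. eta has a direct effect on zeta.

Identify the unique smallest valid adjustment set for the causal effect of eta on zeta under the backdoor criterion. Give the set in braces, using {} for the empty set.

{mu}

Variables eligible for adjustment (non-descendants of eta, excluding eta and zeta): {delta, eps, gamma, mu}.
Backdoor paths from eta to zeta:
  P1: eta <- mu -> zeta
The empty set is not sufficient: P1 (eta <- mu -> zeta) has no collider blocking it and no conditioned non-collider, so it is open.
Try {mu}:
  P1: blocked at fork node mu ∈ conditioning set.
{mu} contains no descendant of eta and blocks every backdoor path.
No other singleton works — e.g. {delta} leaves P1 open — so {mu} is the unique smallest valid adjustment set.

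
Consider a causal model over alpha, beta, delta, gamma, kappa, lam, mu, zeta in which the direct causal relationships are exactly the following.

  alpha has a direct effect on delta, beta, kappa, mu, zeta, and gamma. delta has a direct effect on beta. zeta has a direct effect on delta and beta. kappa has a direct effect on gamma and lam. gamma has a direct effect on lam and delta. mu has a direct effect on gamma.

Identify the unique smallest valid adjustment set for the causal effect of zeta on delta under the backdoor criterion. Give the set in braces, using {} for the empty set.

Variables eligible for adjustment (non-descendants of zeta, excluding zeta and delta): {alpha, gamma, kappa, lam, mu}.
Backdoor paths from zeta to delta:
  P1: zeta <- alpha -> kappa -> gamma -> delta
  P2: zeta <- alpha -> kappa -> lam <- gamma -> delta
  P3: zeta <- alpha -> mu -> gamma -> delta
  P4: zeta <- alpha -> gamma -> delta
  P5: zeta <- alpha -> delta
  P6: zeta <- alpha -> beta <- delta
The empty set is not sufficient: P1 (zeta <- alpha -> kappa -> gamma -> delta) has no collider blocking it and no conditioned non-collider, so it is open.
Try {alpha}:
  P1: blocked at fork node alpha ∈ conditioning set.
  P2: blocked at fork node alpha ∈ conditioning set.
  P3: blocked at fork node alpha ∈ conditioning set.
  P4: blocked at fork node alpha ∈ conditioning set.
  P5: blocked at fork node alpha ∈ conditioning set.
  P6: blocked at fork node alpha ∈ conditioning set.
{alpha} contains no descendant of zeta and blocks every backdoor path.
No other singleton works — e.g. {kappa} leaves P3 open — so {alpha} is the unique smallest valid adjustment set.

{alpha}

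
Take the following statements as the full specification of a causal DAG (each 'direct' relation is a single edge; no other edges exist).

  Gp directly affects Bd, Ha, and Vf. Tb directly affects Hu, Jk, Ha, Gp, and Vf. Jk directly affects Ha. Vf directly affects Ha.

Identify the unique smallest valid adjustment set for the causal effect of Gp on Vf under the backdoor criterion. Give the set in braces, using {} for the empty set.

Variables eligible for adjustment (non-descendants of Gp, excluding Gp and Vf): {Hu, Jk, Tb}.
Backdoor paths from Gp to Vf:
  P1: Gp <- Tb -> Jk -> Ha <- Vf
  P2: Gp <- Tb -> Vf
  P3: Gp <- Tb -> Ha <- Vf
The empty set is not sufficient: P2 (Gp <- Tb -> Vf) has no collider blocking it and no conditioned non-collider, so it is open.
Try {Tb}:
  P1: blocked at fork node Tb ∈ conditioning set.
  P2: blocked at fork node Tb ∈ conditioning set.
  P3: blocked at fork node Tb ∈ conditioning set.
{Tb} contains no descendant of Gp and blocks every backdoor path.
No other singleton works — e.g. {Jk} leaves P2 open — so {Tb} is the unique smallest valid adjustment set.

{Tb}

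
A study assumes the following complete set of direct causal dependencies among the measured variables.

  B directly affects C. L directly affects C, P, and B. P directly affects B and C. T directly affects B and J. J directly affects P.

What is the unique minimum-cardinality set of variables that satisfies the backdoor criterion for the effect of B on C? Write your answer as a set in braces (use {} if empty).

Variables eligible for adjustment (non-descendants of B, excluding B and C): {J, L, P, T}.
Backdoor paths from B to C:
  P1: B <- T -> J -> P <- L -> C
  P2: B <- T -> J -> P -> C
  P3: B <- L -> P -> C
  P4: B <- L -> C
  P5: B <- P <- L -> C
  P6: B <- P -> C
The empty set is not sufficient: P2 (B <- T -> J -> P -> C) has no collider blocking it and no conditioned non-collider, so it is open.
Try {L, P}:
  P1: blocked at fork node L ∈ conditioning set.
  P2: blocked at chain node P ∈ conditioning set.
  P3: blocked at fork node L ∈ conditioning set.
  P4: blocked at fork node L ∈ conditioning set.
  P5: blocked at chain node P ∈ conditioning set.
  P6: blocked at fork node P ∈ conditioning set.
{L, P} contains no descendant of B and blocks every backdoor path.
Every element of {L, P} is needed (dropping L leaves P1 open; dropping P leaves P2 open), so no proper subset is valid.
Among all size-2 subsets of the eligible variables, only {L, P} blocks every backdoor path, so it is the unique smallest valid adjustment set.

{L, P}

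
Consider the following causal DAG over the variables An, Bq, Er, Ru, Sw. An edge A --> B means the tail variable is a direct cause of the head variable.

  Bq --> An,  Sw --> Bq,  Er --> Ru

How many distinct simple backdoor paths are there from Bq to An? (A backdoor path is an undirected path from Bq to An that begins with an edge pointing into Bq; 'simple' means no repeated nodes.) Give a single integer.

0

A backdoor path from Bq to An is any simple undirected path whose first edge points into Bq (i.e. leaves Bq via a parent).
Parents of Bq: {Sw}.
No simple path from any parent of Bq reaches An without revisiting Bq, so there are no backdoor paths.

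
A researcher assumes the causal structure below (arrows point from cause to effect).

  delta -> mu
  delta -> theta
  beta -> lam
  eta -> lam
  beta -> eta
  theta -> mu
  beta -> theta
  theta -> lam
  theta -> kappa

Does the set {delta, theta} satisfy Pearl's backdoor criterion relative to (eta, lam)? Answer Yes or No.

No

Backdoor paths from eta to lam (paths whose first edge points into eta):
  P1: eta <- beta -> theta -> lam
  P2: eta <- beta -> lam
Condition 1 (no descendant of eta in the set): holds — descendants of eta are {lam}; none are in {delta, theta}.
Condition 2 (every backdoor path blocked by {delta, theta}):
  P1: blocked at chain node theta ∈ conditioning set.
  P2: open — no interior node is in the conditioning set.
{delta, theta} does not satisfy the backdoor criterion.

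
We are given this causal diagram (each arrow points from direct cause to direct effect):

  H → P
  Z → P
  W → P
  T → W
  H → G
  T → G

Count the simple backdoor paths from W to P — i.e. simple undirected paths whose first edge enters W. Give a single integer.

1

A backdoor path from W to P is any simple undirected path whose first edge points into W (i.e. leaves W via a parent).
Parents of W: {T}.
Enumerating:
  P1: W <- T -> G <- H -> P
That exhausts the simple backdoor paths. Count: 1.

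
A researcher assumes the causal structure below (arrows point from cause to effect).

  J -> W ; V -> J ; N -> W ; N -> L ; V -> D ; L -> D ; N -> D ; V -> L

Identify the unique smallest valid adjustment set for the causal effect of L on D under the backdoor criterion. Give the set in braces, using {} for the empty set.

{N, V}

Variables eligible for adjustment (non-descendants of L, excluding L and D): {J, N, V, W}.
Backdoor paths from L to D:
  P1: L <- N -> W <- J <- V -> D
  P2: L <- N -> D
  P3: L <- V -> J -> W <- N -> D
  P4: L <- V -> D
The empty set is not sufficient: P2 (L <- N -> D) has no collider blocking it and no conditioned non-collider, so it is open.
Try {N, V}:
  P1: blocked at fork node N ∈ conditioning set.
  P2: blocked at fork node N ∈ conditioning set.
  P3: blocked at fork node V ∈ conditioning set.
  P4: blocked at fork node V ∈ conditioning set.
{N, V} contains no descendant of L and blocks every backdoor path.
Every element of {N, V} is needed (dropping N leaves P2 open; dropping V leaves P4 open), so no proper subset is valid.
Among all size-2 subsets of the eligible variables, only {N, V} blocks every backdoor path, so it is the unique smallest valid adjustment set.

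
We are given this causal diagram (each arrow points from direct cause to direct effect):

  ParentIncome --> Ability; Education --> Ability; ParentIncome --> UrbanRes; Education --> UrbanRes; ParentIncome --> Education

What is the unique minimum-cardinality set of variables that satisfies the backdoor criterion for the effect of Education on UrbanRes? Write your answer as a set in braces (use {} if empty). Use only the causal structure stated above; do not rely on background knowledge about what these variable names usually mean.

{ParentIncome}

Variables eligible for adjustment (non-descendants of Education, excluding Education and UrbanRes): {ParentIncome}.
Backdoor paths from Education to UrbanRes:
  P1: Education <- ParentIncome -> UrbanRes
The empty set is not sufficient: P1 (Education <- ParentIncome -> UrbanRes) has no collider blocking it and no conditioned non-collider, so it is open.
Try {ParentIncome}:
  P1: blocked at fork node ParentIncome ∈ conditioning set.
{ParentIncome} contains no descendant of Education and blocks every backdoor path.
{ParentIncome} is the unique smallest valid adjustment set.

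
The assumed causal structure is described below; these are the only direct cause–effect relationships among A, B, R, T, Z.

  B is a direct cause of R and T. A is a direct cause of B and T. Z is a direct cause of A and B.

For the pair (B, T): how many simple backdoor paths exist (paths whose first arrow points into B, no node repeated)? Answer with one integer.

A backdoor path from B to T is any simple undirected path whose first edge points into B (i.e. leaves B via a parent).
Parents of B: {A, Z}.
Enumerating:
  P1: B <- Z -> A -> T
  P2: B <- A -> T
That exhausts the simple backdoor paths. Count: 2.

2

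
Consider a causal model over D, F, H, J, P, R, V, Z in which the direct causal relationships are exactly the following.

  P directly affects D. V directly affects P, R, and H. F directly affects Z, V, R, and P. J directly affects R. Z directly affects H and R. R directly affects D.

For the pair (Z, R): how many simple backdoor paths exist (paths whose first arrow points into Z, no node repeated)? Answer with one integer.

5

A backdoor path from Z to R is any simple undirected path whose first edge points into Z (i.e. leaves Z via a parent).
Parents of Z: {F}.
Enumerating:
  P1: Z <- F -> V -> R
  P2: Z <- F -> V -> P -> D <- R
  P3: Z <- F -> R
  P4: Z <- F -> P <- V -> R
  P5: Z <- F -> P -> D <- R
That exhausts the simple backdoor paths. Count: 5.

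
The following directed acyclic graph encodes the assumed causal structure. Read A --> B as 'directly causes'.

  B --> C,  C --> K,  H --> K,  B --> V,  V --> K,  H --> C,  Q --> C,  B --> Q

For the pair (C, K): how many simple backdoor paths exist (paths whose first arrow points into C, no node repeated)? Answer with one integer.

3

A backdoor path from C to K is any simple undirected path whose first edge points into C (i.e. leaves C via a parent).
Parents of C: {B, H, Q}.
Enumerating:
  P1: C <- B -> V -> K
  P2: C <- Q <- B -> V -> K
  P3: C <- H -> K
That exhausts the simple backdoor paths. Count: 3.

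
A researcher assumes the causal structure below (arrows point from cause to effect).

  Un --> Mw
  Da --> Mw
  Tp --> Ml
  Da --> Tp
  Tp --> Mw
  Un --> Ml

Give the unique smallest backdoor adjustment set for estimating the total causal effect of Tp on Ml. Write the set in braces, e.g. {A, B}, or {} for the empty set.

{}

Variables eligible for adjustment (non-descendants of Tp, excluding Tp and Ml): {Da, Un}.
Backdoor paths from Tp to Ml:
  P1: Tp <- Da -> Mw <- Un -> Ml
Each backdoor path contains an unconditioned collider, so every path is already blocked with the empty conditioning set:
  P1: blocked at collider Mw (neither it nor any descendant is in the conditioning set).
The empty set is therefore the unique smallest valid set.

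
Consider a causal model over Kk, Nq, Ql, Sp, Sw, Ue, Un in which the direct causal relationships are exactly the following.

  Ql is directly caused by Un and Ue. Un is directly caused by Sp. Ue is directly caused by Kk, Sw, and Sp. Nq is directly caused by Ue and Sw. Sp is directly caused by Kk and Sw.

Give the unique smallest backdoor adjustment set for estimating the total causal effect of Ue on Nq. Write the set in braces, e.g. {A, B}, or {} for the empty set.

{Sw}

Variables eligible for adjustment (non-descendants of Ue, excluding Ue and Nq): {Kk, Sp, Sw, Un}.
Backdoor paths from Ue to Nq:
  P1: Ue <- Sw -> Nq
  P2: Ue <- Kk -> Sp <- Sw -> Nq
  P3: Ue <- Sp <- Sw -> Nq
The empty set is not sufficient: P1 (Ue <- Sw -> Nq) has no collider blocking it and no conditioned non-collider, so it is open.
Try {Sw}:
  P1: blocked at fork node Sw ∈ conditioning set.
  P2: blocked at collider Sp (neither it nor any descendant is in the conditioning set).
  P3: blocked at fork node Sw ∈ conditioning set.
{Sw} contains no descendant of Ue and blocks every backdoor path.
No other singleton works — e.g. {Kk} leaves P1 open — so {Sw} is the unique smallest valid adjustment set.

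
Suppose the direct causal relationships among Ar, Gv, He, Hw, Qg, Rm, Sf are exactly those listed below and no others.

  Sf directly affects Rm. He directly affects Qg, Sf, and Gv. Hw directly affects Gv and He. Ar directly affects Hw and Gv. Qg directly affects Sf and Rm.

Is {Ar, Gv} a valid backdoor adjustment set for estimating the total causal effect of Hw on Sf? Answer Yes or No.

Backdoor paths from Hw to Sf (paths whose first edge points into Hw):
  P1: Hw <- Ar -> Gv <- He -> Qg -> Sf
  P2: Hw <- Ar -> Gv <- He -> Qg -> Rm <- Sf
  P3: Hw <- Ar -> Gv <- He -> Sf
Condition 1 (no descendant of Hw in the set): FAILS — Gv is a descendant of Hw.
Condition 2 (every backdoor path blocked by {Ar, Gv}):
  P1: blocked at fork node Ar ∈ conditioning set.
  P2: blocked at fork node Ar ∈ conditioning set.
  P3: blocked at fork node Ar ∈ conditioning set.
{Ar, Gv} does not satisfy the backdoor criterion.

No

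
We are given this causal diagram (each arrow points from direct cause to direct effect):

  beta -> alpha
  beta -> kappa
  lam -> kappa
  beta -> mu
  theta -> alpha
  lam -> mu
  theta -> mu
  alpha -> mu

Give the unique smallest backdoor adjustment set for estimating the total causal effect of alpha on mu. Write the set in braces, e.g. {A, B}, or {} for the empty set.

Variables eligible for adjustment (non-descendants of alpha, excluding alpha and mu): {beta, kappa, lam, theta}.
Backdoor paths from alpha to mu:
  P1: alpha <- beta -> kappa <- lam -> mu
  P2: alpha <- beta -> mu
  P3: alpha <- theta -> mu
The empty set is not sufficient: P2 (alpha <- beta -> mu) has no collider blocking it and no conditioned non-collider, so it is open.
Try {beta, theta}:
  P1: blocked at fork node beta ∈ conditioning set.
  P2: blocked at fork node beta ∈ conditioning set.
  P3: blocked at fork node theta ∈ conditioning set.
{beta, theta} contains no descendant of alpha and blocks every backdoor path.
Every element of {beta, theta} is needed (dropping beta leaves P2 open; dropping theta leaves P3 open), so no proper subset is valid.
Among all size-2 subsets of the eligible variables, only {beta, theta} blocks every backdoor path, so it is the unique smallest valid adjustment set.

{beta, theta}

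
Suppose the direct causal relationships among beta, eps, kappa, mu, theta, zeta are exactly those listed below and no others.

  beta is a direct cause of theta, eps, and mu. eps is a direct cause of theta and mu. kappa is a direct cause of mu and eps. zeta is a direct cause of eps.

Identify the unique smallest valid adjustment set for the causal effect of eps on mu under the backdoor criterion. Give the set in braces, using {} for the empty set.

Variables eligible for adjustment (non-descendants of eps, excluding eps and mu): {beta, kappa, zeta}.
Backdoor paths from eps to mu:
  P1: eps <- kappa -> mu
  P2: eps <- beta -> mu
The empty set is not sufficient: P1 (eps <- kappa -> mu) has no collider blocking it and no conditioned non-collider, so it is open.
Try {beta, kappa}:
  P1: blocked at fork node kappa ∈ conditioning set.
  P2: blocked at fork node beta ∈ conditioning set.
{beta, kappa} contains no descendant of eps and blocks every backdoor path.
Every element of {beta, kappa} is needed (dropping beta leaves P2 open; dropping kappa leaves P1 open), so no proper subset is valid.
Among all size-2 subsets of the eligible variables, only {beta, kappa} blocks every backdoor path, so it is the unique smallest valid adjustment set.

{beta, kappa}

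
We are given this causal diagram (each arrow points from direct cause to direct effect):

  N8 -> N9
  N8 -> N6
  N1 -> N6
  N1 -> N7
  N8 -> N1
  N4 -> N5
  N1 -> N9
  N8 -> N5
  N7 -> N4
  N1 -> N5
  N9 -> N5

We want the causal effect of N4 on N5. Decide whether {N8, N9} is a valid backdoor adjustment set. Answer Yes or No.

Backdoor paths from N4 to N5 (paths whose first edge points into N4):
  P1: N4 <- N7 <- N1 <- N8 -> N9 -> N5
  P2: N4 <- N7 <- N1 <- N8 -> N5
  P3: N4 <- N7 <- N1 -> N9 <- N8 -> N5
  P4: N4 <- N7 <- N1 -> N9 -> N5
  P5: N4 <- N7 <- N1 -> N6 <- N8 -> N9 -> N5
  P6: N4 <- N7 <- N1 -> N6 <- N8 -> N5
  P7: N4 <- N7 <- N1 -> N5
Condition 1 (no descendant of N4 in the set): holds — descendants of N4 are {N5}; none are in {N8, N9}.
Condition 2 (every backdoor path blocked by {N8, N9}):
  P1: blocked at fork node N8 ∈ conditioning set.
  P2: blocked at fork node N8 ∈ conditioning set.
  P3: blocked at fork node N8 ∈ conditioning set.
  P4: blocked at chain node N9 ∈ conditioning set.
  P5: blocked at collider N6 (neither it nor any descendant is in the conditioning set).
  P6: blocked at collider N6 (neither it nor any descendant is in the conditioning set).
  P7: open — no interior node is in the conditioning set.
{N8, N9} does not satisfy the backdoor criterion.

No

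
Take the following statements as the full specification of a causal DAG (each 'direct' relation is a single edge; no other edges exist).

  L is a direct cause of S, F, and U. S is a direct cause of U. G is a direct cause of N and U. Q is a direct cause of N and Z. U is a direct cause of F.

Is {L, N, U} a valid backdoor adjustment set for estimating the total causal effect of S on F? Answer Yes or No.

No

Backdoor paths from S to F (paths whose first edge points into S):
  P1: S <- L -> U -> F
  P2: S <- L -> F
Condition 1 (no descendant of S in the set): FAILS — U is a descendant of S.
Condition 2 (every backdoor path blocked by {L, N, U}):
  P1: blocked at fork node L ∈ conditioning set.
  P2: blocked at fork node L ∈ conditioning set.
{L, N, U} does not satisfy the backdoor criterion.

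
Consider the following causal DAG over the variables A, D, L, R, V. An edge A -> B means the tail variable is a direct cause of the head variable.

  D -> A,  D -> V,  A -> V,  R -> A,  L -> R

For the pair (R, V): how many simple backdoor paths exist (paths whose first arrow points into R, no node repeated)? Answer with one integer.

0

A backdoor path from R to V is any simple undirected path whose first edge points into R (i.e. leaves R via a parent).
Parents of R: {L}.
No simple path from any parent of R reaches V without revisiting R, so there are no backdoor paths.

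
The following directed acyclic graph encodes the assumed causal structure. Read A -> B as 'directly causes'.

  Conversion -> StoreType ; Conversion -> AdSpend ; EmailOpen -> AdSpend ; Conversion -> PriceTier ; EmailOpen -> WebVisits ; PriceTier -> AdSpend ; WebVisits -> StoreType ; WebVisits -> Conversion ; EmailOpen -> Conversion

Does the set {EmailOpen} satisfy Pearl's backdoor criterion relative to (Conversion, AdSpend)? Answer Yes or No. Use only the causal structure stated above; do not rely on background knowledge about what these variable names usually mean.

Backdoor paths from Conversion to AdSpend (paths whose first edge points into Conversion):
  P1: Conversion <- EmailOpen -> AdSpend
  P2: Conversion <- WebVisits <- EmailOpen -> AdSpend
Condition 1 (no descendant of Conversion in the set): holds — descendants of Conversion are {AdSpend, PriceTier, StoreType}; none are in {EmailOpen}.
Condition 2 (every backdoor path blocked by {EmailOpen}):
  P1: blocked at fork node EmailOpen ∈ conditioning set.
  P2: blocked at fork node EmailOpen ∈ conditioning set.
{EmailOpen} satisfies the backdoor criterion.

Yes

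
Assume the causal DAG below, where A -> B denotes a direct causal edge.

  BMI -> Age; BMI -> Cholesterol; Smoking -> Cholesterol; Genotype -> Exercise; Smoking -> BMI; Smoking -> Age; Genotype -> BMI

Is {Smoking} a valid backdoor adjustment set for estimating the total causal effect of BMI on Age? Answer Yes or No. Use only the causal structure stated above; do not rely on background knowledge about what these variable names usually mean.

Yes

Backdoor paths from BMI to Age (paths whose first edge points into BMI):
  P1: BMI <- Smoking -> Age
Condition 1 (no descendant of BMI in the set): holds — descendants of BMI are {Age, Cholesterol}; none are in {Smoking}.
Condition 2 (every backdoor path blocked by {Smoking}):
  P1: blocked at fork node Smoking ∈ conditioning set.
{Smoking} satisfies the backdoor criterion.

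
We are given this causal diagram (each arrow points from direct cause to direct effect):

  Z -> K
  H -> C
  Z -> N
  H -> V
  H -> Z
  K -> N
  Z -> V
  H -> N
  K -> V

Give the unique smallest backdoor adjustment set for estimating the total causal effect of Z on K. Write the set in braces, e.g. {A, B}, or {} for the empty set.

Variables eligible for adjustment (non-descendants of Z, excluding Z and K): {C, H}.
Backdoor paths from Z to K:
  P1: Z <- H -> N <- K
  P2: Z <- H -> V <- K
Each backdoor path contains an unconditioned collider, so every path is already blocked with the empty conditioning set:
  P1: blocked at collider N (neither it nor any descendant is in the conditioning set).
  P2: blocked at collider V (neither it nor any descendant is in the conditioning set).
The empty set is therefore the unique smallest valid set.

{}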